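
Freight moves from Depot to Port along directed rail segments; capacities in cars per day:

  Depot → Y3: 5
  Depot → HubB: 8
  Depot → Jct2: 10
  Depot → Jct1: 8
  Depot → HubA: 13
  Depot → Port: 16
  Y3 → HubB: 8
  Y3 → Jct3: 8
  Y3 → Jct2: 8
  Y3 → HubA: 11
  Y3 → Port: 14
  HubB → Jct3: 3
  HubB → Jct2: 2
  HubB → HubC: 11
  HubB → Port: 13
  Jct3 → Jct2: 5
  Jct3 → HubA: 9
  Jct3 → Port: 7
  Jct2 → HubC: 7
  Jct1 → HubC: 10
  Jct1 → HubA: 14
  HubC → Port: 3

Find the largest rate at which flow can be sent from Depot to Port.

Augment Depot→Port: bottleneck 16, flow now 16.
Augment Depot→Y3→Port: bottleneck 5, flow now 21.
Augment Depot→HubB→Port: bottleneck 8, flow now 29.
Augment Depot→Jct2→HubC→Port: bottleneck 3, flow now 32.
No augmenting path remains; maximum flow = 32.
In the residual graph, reachable from Depot: {Depot, Jct2, Jct1, HubC, HubA}.
Min-cut edges: Depot→Y3 (5), Depot→HubB (8), Depot→Port (16), HubC→Port (3); capacity 5 + 8 + 16 + 3 = 32.
This cut is saturated, so no flow can exceed 32.

32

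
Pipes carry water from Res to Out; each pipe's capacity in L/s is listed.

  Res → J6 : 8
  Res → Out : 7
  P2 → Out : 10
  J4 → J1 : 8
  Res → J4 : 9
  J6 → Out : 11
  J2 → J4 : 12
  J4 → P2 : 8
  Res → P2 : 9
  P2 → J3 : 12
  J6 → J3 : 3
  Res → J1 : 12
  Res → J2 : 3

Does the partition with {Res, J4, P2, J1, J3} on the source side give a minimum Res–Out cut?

No — its capacity is 28, but the minimum cut has capacity 25.

Given cut capacity: 3 + 8 + 7 + 10 = 28.
Augment Res→Out: bottleneck 7, flow now 7.
Augment Res→P2→Out: bottleneck 9, flow now 16.
Augment Res→J6→Out: bottleneck 8, flow now 24.
Augment Res→J4→P2→Out: bottleneck 1, flow now 25.
No augmenting path remains; maximum flow = 25.
In the residual graph, reachable from Res: {Res, J2, J4, P2, J1, J3}.
Min-cut edges: Res→J6 (8), Res→Out (7), P2→Out (10); capacity 8 + 7 + 10 = 25.
Cut capacity 28 exceeds the max flow 25, so it is not minimum.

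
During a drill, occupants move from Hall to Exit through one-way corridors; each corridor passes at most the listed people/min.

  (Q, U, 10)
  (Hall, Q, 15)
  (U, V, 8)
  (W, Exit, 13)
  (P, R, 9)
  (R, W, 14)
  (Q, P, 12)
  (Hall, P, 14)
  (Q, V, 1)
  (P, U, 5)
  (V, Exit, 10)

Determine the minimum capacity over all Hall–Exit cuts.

Augment Hall→Q→V→Exit: bottleneck 1, flow now 1.
Augment Hall→P→R→W→Exit: bottleneck 9, flow now 10.
Augment Hall→P→U→V→Exit: bottleneck 5, flow now 15.
Augment Hall→Q→U→V→Exit: bottleneck 3, flow now 18.
No augmenting path remains; maximum flow = 18.
By max-flow min-cut, the minimum cut capacity equals the max flow.
In the residual graph, reachable from Hall: {Hall, P, Q, U}.
Min-cut edges: P→R (9), Q→V (1), U→V (8); capacity 9 + 1 + 8 = 18.

18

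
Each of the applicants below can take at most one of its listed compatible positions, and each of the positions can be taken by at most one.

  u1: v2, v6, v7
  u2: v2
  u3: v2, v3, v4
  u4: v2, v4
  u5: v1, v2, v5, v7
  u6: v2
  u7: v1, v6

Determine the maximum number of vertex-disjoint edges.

6

Unit-capacity flow: source→left, listed edges, right→sink; max matching = max flow.
Augmenting path u1→v2 (+1); matched 1.
Augmenting path u3→v3 (+1); matched 2.
Augmenting path u4→v4 (+1); matched 3.
Augmenting path u5→v1 (+1); matched 4.
Augmenting path u7→v6 (+1); matched 5.
Augmenting path u2→v2→u1→v7 (+1); matched 6.
No augmenting path remains; maximum matching = 6.
König certificate: {u1, u3, u4, u5, u7, v2} is a vertex cover of size 6 (every listed pair touches it), so no matching can be larger.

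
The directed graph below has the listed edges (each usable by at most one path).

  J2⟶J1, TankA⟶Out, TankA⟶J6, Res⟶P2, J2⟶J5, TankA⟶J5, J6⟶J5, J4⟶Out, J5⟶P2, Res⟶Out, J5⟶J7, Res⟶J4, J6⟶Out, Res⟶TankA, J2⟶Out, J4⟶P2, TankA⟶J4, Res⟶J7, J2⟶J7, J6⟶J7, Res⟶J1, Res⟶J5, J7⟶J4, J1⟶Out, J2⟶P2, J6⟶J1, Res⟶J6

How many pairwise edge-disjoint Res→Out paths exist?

5

Assign every edge capacity 1; by Menger, the answer equals the max flow.
Path Res→Out (+1); total 1.
Path Res→TankA→Out (+1); total 2.
Path Res→J6→Out (+1); total 3.
Path Res→J4→Out (+1); total 4.
Path Res→J1→Out (+1); total 5.
No residual Res→Out path; max flow = 5.
Certifying cut of size 5: {J4→Out, Res→J1, Res→J6, Res→Out, Res→TankA}.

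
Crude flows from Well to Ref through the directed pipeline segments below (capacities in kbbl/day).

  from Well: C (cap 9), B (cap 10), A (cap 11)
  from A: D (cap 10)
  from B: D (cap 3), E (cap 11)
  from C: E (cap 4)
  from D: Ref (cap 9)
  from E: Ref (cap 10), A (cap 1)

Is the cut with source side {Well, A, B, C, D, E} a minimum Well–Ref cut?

Yes — it is a minimum cut (capacity 19).

Given cut capacity: 9 + 10 = 19.
Augment Well→A→D→Ref: bottleneck 9, flow now 9.
Augment Well→B→E→Ref: bottleneck 10, flow now 19.
No augmenting path remains; maximum flow = 19.
Cut capacity 19 equals the max flow, so it is a minimum cut.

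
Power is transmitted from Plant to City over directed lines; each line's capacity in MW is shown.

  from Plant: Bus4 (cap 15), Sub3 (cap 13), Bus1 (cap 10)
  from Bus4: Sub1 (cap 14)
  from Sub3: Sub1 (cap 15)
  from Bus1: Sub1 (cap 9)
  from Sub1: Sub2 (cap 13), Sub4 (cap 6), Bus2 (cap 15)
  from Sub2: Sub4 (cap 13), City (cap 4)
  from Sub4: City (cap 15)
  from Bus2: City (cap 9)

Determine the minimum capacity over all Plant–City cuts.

Augment Plant→Bus4→Sub1→Sub2→City: bottleneck 4, flow now 4.
Augment Plant→Bus4→Sub1→Sub4→City: bottleneck 6, flow now 10.
Augment Plant→Bus4→Sub1→Bus2→City: bottleneck 4, flow now 14.
Augment Plant→Sub3→Sub1→Bus2→City: bottleneck 5, flow now 19.
Augment Plant→Sub3→Sub1→Sub2→Sub4→City: bottleneck 8, flow now 27.
Augment Plant→Bus1→Sub1→Sub2→Sub4→City: bottleneck 1, flow now 28.
No augmenting path remains; maximum flow = 28.
By max-flow min-cut, the minimum cut capacity equals the max flow.
In the residual graph, reachable from Plant: {Plant, Bus4, Sub3, Bus1, Sub1, Bus2}.
Min-cut edges: Sub1→Sub2 (13), Sub1→Sub4 (6), Bus2→City (9); capacity 13 + 6 + 9 = 28.

28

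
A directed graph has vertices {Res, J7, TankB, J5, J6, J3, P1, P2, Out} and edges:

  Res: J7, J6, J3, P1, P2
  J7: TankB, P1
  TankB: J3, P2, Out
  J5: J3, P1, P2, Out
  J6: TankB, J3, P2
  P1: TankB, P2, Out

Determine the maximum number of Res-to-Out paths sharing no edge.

Assign every edge capacity 1; by Menger, the answer equals the max flow.
Path Res→P1→Out (+1); total 1.
Path Res→J7→TankB→Out (+1); total 2.
No residual Res→Out path; max flow = 2.
Certifying cut of size 2: {P1→Out, TankB→Out}.

2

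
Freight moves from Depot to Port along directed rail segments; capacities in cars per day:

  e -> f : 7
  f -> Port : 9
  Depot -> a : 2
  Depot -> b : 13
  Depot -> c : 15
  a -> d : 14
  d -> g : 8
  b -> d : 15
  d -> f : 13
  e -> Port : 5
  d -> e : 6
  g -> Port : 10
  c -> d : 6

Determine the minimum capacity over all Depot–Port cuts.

Augment Depot→a→d→e→Port: bottleneck 2, flow now 2.
Augment Depot→b→d→e→Port: bottleneck 3, flow now 5.
Augment Depot→b→d→f→Port: bottleneck 9, flow now 14.
Augment Depot→b→d→g→Port: bottleneck 1, flow now 15.
Augment Depot→c→d→g→Port: bottleneck 6, flow now 21.
No augmenting path remains; maximum flow = 21.
By max-flow min-cut, the minimum cut capacity equals the max flow.
In the residual graph, reachable from Depot: {Depot, c}.
Min-cut edges: Depot→a (2), Depot→b (13), c→d (6); capacity 2 + 13 + 6 = 21.

21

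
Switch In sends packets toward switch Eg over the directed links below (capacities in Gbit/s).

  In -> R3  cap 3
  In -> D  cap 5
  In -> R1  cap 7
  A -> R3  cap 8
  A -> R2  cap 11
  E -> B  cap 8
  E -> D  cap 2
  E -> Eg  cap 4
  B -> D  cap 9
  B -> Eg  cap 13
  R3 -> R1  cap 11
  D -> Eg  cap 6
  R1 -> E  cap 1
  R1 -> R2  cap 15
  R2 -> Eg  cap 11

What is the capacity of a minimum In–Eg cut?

Augment In→D→Eg: bottleneck 5, flow now 5.
Augment In→R1→E→Eg: bottleneck 1, flow now 6.
Augment In→R1→R2→Eg: bottleneck 6, flow now 12.
Augment In→R3→R1→R2→Eg: bottleneck 3, flow now 15.
No augmenting path remains; maximum flow = 15.
By max-flow min-cut, the minimum cut capacity equals the max flow.
In the residual graph, reachable from In: {In}.
Min-cut edges: In→R3 (3), In→D (5), In→R1 (7); capacity 3 + 5 + 7 = 15.

15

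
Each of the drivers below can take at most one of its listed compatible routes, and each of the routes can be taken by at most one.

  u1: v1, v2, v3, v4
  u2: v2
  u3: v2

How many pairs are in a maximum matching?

Unit-capacity flow: source→left, listed edges, right→sink; max matching = max flow.
Augmenting path u1→v1 (+1); matched 1.
Augmenting path u2→v2 (+1); matched 2.
No augmenting path remains; maximum matching = 2.
König certificate: {u1, v2} is a vertex cover of size 2 (every listed pair touches it), so no matching can be larger.

2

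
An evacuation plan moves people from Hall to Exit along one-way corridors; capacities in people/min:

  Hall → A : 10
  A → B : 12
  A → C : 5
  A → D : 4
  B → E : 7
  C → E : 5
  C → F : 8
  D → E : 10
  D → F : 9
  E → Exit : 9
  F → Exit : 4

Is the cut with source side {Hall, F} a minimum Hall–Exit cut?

Given cut capacity: 10 + 4 = 14.
Augment Hall→A→B→E→Exit: bottleneck 7, flow now 7.
Augment Hall→A→C→E→Exit: bottleneck 2, flow now 9.
Augment Hall→A→C→F→Exit: bottleneck 1, flow now 10.
No augmenting path remains; maximum flow = 10.
In the residual graph, reachable from Hall: {Hall}.
Min-cut edges: Hall→A (10); capacity 10 = 10.
Cut capacity 14 exceeds the max flow 10, so it is not minimum.

No — its capacity is 14, but the minimum cut has capacity 10.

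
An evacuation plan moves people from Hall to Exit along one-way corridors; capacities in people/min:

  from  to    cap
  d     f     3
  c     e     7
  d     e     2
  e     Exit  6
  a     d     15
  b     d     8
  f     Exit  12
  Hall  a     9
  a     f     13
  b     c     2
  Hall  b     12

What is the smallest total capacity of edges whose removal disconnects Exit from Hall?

Augment Hall→a→f→Exit: bottleneck 9, flow now 9.
Augment Hall→b→c→e→Exit: bottleneck 2, flow now 11.
Augment Hall→b→d→e→Exit: bottleneck 2, flow now 13.
Augment Hall→b→d→f→Exit: bottleneck 3, flow now 16.
No augmenting path remains; maximum flow = 16.
By max-flow min-cut, the minimum cut capacity equals the max flow.
In the residual graph, reachable from Hall: {Hall, b, d}.
Min-cut edges: Hall→a (9), b→c (2), d→e (2), d→f (3); capacity 9 + 2 + 2 + 3 = 16.

16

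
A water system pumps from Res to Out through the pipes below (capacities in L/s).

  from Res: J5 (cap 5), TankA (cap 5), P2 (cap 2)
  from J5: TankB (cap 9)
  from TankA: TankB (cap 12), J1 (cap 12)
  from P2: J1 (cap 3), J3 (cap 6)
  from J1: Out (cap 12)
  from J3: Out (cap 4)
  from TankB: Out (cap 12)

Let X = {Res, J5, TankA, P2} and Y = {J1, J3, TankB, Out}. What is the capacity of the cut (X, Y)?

42

Edges leaving {Res, J5, TankA, P2}: J5→TankB (9), TankA→J1 (12), TankA→TankB (12), P2→J1 (3), P2→J3 (6).
Cut capacity = 9 + 12 + 12 + 3 + 6 = 42.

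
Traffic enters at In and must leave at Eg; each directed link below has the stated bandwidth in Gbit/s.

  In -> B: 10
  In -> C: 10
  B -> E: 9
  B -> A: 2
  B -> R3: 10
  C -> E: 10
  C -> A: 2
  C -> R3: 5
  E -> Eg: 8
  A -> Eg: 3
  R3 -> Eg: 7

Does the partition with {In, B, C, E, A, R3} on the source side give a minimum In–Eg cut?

Yes — it is a minimum cut (capacity 18).

Given cut capacity: 8 + 3 + 7 = 18.
Augment In→B→E→Eg: bottleneck 8, flow now 8.
Augment In→B→A→Eg: bottleneck 2, flow now 10.
Augment In→C→A→Eg: bottleneck 1, flow now 11.
Augment In→C→R3→Eg: bottleneck 5, flow now 16.
Augment In→C→E→B→R3→Eg: bottleneck 2, flow now 18. (uses reverse residual edge)
No augmenting path remains; maximum flow = 18.
Cut capacity 18 equals the max flow, so it is a minimum cut.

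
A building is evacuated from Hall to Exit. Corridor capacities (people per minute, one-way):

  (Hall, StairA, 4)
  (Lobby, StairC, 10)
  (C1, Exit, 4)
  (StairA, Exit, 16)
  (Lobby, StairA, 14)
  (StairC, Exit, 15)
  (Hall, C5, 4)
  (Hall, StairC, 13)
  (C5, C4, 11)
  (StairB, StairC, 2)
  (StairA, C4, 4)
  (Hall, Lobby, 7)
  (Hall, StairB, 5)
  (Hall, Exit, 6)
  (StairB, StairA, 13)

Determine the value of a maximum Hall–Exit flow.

35

Augment Hall→Exit: bottleneck 6, flow now 6.
Augment Hall→StairA→Exit: bottleneck 4, flow now 10.
Augment Hall→StairC→Exit: bottleneck 13, flow now 23.
Augment Hall→StairB→StairA→Exit: bottleneck 5, flow now 28.
Augment Hall→Lobby→StairA→Exit: bottleneck 7, flow now 35.
No augmenting path remains; maximum flow = 35.
In the residual graph, reachable from Hall: {Hall, C5, C4}.
Min-cut edges: Hall→StairB (5), Hall→Lobby (7), Hall→StairA (4), Hall→StairC (13), Hall→Exit (6); capacity 5 + 7 + 4 + 13 + 6 = 35.
This cut is saturated, so no flow can exceed 35.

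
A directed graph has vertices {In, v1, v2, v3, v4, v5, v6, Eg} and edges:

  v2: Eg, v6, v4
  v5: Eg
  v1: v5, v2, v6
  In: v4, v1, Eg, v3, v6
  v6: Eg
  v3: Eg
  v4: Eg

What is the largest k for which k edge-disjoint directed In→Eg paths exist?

5

Assign every edge capacity 1; by Menger, the answer equals the max flow.
Path In→Eg (+1); total 1.
Path In→v3→Eg (+1); total 2.
Path In→v4→Eg (+1); total 3.
Path In→v6→Eg (+1); total 4.
Path In→v1→v2→Eg (+1); total 5.
No residual In→Eg path; max flow = 5.
Certifying cut of size 5: {In→Eg, In→v1, In→v3, In→v4, In→v6}.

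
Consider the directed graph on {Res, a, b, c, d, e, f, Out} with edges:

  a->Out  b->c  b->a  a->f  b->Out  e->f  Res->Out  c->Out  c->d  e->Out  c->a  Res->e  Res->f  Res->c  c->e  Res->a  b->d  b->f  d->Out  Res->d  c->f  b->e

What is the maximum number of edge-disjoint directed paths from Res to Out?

5

Assign every edge capacity 1; by Menger, the answer equals the max flow.
Path Res→Out (+1); total 1.
Path Res→a→Out (+1); total 2.
Path Res→c→Out (+1); total 3.
Path Res→d→Out (+1); total 4.
Path Res→e→Out (+1); total 5.
No residual Res→Out path; max flow = 5.
Certifying cut of size 5: {Res→Out, Res→a, Res→c, Res→d, Res→e}.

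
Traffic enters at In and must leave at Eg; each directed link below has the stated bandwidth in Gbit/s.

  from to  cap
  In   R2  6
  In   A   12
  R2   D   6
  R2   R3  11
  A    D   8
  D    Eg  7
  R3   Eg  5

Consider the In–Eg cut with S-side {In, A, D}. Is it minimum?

Given cut capacity: 6 + 7 = 13.
Augment In→R2→D→Eg: bottleneck 6, flow now 6.
Augment In→A→D→Eg: bottleneck 1, flow now 7.
Augment In→A→D→R2→R3→Eg: bottleneck 5, flow now 12. (uses reverse residual edge)
No augmenting path remains; maximum flow = 12.
In the residual graph, reachable from In: {In, R2, A, D, R3}.
Min-cut edges: D→Eg (7), R3→Eg (5); capacity 7 + 5 = 12.
Cut capacity 13 exceeds the max flow 12, so it is not minimum.

No — its capacity is 13, but the minimum cut has capacity 12.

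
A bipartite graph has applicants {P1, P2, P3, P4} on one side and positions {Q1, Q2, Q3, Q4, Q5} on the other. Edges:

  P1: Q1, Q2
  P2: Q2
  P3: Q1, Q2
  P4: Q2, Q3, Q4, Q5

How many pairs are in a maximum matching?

3

Unit-capacity flow: source→left, listed edges, right→sink; max matching = max flow.
Augmenting path P1→Q1 (+1); matched 1.
Augmenting path P2→Q2 (+1); matched 2.
Augmenting path P4→Q3 (+1); matched 3.
No augmenting path remains; maximum matching = 3.
König certificate: {P4, Q1, Q2} is a vertex cover of size 3 (every listed pair touches it), so no matching can be larger.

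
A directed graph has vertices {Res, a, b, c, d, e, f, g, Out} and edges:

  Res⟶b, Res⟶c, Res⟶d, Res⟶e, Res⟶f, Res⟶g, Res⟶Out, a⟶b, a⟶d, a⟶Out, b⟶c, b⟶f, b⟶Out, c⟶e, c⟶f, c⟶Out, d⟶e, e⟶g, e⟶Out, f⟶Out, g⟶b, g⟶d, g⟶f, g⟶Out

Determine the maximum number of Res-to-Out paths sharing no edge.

Assign every edge capacity 1; by Menger, the answer equals the max flow.
Path Res→Out (+1); total 1.
Path Res→b→Out (+1); total 2.
Path Res→c→Out (+1); total 3.
Path Res→e→Out (+1); total 4.
Path Res→f→Out (+1); total 5.
Path Res→g→Out (+1); total 6.
No residual Res→Out path; max flow = 6.
Certifying cut of size 6: {Res→Out, b→Out, c→Out, e→Out, f→Out, g→Out}.

6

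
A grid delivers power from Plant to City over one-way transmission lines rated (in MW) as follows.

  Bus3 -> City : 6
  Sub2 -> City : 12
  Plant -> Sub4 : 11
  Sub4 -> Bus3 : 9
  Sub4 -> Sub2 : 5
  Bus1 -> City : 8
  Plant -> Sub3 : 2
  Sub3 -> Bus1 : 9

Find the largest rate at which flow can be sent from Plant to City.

13

Augment Plant→Sub3→Bus1→City: bottleneck 2, flow now 2.
Augment Plant→Sub4→Sub2→City: bottleneck 5, flow now 7.
Augment Plant→Sub4→Bus3→City: bottleneck 6, flow now 13.
No augmenting path remains; maximum flow = 13.
In the residual graph, reachable from Plant: {Plant}.
Min-cut edges: Plant→Sub3 (2), Plant→Sub4 (11); capacity 2 + 11 = 13.
This cut is saturated, so no flow can exceed 13.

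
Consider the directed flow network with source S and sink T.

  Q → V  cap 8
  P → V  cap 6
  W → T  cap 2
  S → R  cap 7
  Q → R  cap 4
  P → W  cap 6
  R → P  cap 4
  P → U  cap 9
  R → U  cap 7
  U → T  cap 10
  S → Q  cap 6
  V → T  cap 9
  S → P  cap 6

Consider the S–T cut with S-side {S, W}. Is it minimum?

Given cut capacity: 6 + 6 + 7 + 2 = 21.
Augment S→P→U→T: bottleneck 6, flow now 6.
Augment S→Q→V→T: bottleneck 6, flow now 12.
Augment S→R→U→T: bottleneck 4, flow now 16.
Augment S→R→P→V→T: bottleneck 3, flow now 19.
No augmenting path remains; maximum flow = 19.
In the residual graph, reachable from S: {S}.
Min-cut edges: S→P (6), S→Q (6), S→R (7); capacity 6 + 6 + 7 = 19.
Cut capacity 21 exceeds the max flow 19, so it is not minimum.

No — its capacity is 21, but the minimum cut has capacity 19.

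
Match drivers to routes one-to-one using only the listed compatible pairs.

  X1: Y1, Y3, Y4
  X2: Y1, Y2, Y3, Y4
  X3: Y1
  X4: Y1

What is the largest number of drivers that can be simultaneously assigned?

3

Unit-capacity flow: source→left, listed edges, right→sink; max matching = max flow.
Augmenting path X1→Y1 (+1); matched 1.
Augmenting path X2→Y2 (+1); matched 2.
Augmenting path X3→Y1→X1→Y3 (+1); matched 3.
No augmenting path remains; maximum matching = 3.
König certificate: {X1, X2, Y1} is a vertex cover of size 3 (every listed pair touches it), so no matching can be larger.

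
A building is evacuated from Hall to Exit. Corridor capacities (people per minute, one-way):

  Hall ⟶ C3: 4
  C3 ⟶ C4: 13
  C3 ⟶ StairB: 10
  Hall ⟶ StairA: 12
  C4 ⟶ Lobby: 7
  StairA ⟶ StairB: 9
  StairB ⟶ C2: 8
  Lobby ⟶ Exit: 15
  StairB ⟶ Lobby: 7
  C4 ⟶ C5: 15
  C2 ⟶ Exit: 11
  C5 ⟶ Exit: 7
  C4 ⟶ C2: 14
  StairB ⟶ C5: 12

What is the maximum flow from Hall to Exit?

Augment Hall→StairA→StairB→C2→Exit: bottleneck 8, flow now 8.
Augment Hall→StairA→StairB→C5→Exit: bottleneck 1, flow now 9.
Augment Hall→C3→C4→C2→Exit: bottleneck 3, flow now 12.
Augment Hall→C3→C4→C5→Exit: bottleneck 1, flow now 13.
No augmenting path remains; maximum flow = 13.
In the residual graph, reachable from Hall: {Hall, StairA}.
Min-cut edges: Hall→C3 (4), StairA→StairB (9); capacity 4 + 9 = 13.
This cut is saturated, so no flow can exceed 13.

13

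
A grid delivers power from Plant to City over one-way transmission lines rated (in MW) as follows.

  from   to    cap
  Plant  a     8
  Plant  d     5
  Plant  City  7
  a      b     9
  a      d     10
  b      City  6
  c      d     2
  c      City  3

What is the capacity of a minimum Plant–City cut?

Augment Plant→City: bottleneck 7, flow now 7.
Augment Plant→a→b→City: bottleneck 6, flow now 13.
No augmenting path remains; maximum flow = 13.
By max-flow min-cut, the minimum cut capacity equals the max flow.
In the residual graph, reachable from Plant: {Plant, a, b, d}.
Min-cut edges: Plant→City (7), b→City (6); capacity 7 + 6 = 13.

13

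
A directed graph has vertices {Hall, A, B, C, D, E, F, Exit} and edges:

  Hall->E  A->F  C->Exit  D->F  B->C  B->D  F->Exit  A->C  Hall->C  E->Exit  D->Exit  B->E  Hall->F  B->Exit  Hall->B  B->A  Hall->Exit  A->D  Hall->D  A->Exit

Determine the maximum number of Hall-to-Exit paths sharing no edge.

Assign every edge capacity 1; by Menger, the answer equals the max flow.
Path Hall→Exit (+1); total 1.
Path Hall→B→Exit (+1); total 2.
Path Hall→C→Exit (+1); total 3.
Path Hall→D→Exit (+1); total 4.
Path Hall→E→Exit (+1); total 5.
Path Hall→F→Exit (+1); total 6.
No residual Hall→Exit path; max flow = 6.
Certifying cut of size 6: {Hall→B, Hall→C, Hall→D, Hall→E, Hall→Exit, Hall→F}.

6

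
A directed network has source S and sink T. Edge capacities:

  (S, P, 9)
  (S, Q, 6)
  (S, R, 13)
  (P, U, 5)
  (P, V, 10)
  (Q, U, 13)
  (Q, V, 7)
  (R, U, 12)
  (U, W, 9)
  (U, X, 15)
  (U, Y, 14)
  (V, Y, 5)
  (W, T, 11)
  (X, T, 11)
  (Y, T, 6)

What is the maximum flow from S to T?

26

Augment S→P→U→W→T: bottleneck 5, flow now 5.
Augment S→P→V→Y→T: bottleneck 4, flow now 9.
Augment S→Q→U→W→T: bottleneck 4, flow now 13.
Augment S→Q→U→X→T: bottleneck 2, flow now 15.
Augment S→R→U→X→T: bottleneck 9, flow now 24.
Augment S→R→U→Y→T: bottleneck 2, flow now 26.
No augmenting path remains; maximum flow = 26.
In the residual graph, reachable from S: {S, P, Q, R, U, V, X, Y}.
Min-cut edges: U→W (9), X→T (11), Y→T (6); capacity 9 + 11 + 6 = 26.
This cut is saturated, so no flow can exceed 26.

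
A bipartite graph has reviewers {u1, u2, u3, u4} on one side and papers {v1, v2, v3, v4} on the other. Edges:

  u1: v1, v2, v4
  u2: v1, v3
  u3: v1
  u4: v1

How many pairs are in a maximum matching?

3

Unit-capacity flow: source→left, listed edges, right→sink; max matching = max flow.
Augmenting path u1→v1 (+1); matched 1.
Augmenting path u2→v3 (+1); matched 2.
Augmenting path u3→v1→u1→v2 (+1); matched 3.
No augmenting path remains; maximum matching = 3.
König certificate: {u1, u2, v1} is a vertex cover of size 3 (every listed pair touches it), so no matching can be larger.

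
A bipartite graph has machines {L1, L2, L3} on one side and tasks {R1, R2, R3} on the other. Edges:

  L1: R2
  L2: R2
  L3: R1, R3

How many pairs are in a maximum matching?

Unit-capacity flow: source→left, listed edges, right→sink; max matching = max flow.
Augmenting path L1→R2 (+1); matched 1.
Augmenting path L3→R1 (+1); matched 2.
No augmenting path remains; maximum matching = 2.
König certificate: {L3, R2} is a vertex cover of size 2 (every listed pair touches it), so no matching can be larger.

2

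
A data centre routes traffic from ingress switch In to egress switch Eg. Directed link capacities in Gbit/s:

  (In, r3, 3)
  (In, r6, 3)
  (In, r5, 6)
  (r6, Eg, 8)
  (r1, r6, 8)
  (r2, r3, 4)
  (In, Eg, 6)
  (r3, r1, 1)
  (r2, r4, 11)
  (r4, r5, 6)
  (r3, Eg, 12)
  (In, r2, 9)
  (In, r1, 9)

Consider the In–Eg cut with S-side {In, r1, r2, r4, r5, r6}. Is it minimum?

Given cut capacity: 3 + 6 + 4 + 8 = 21.
Augment In→Eg: bottleneck 6, flow now 6.
Augment In→r3→Eg: bottleneck 3, flow now 9.
Augment In→r6→Eg: bottleneck 3, flow now 12.
Augment In→r1→r6→Eg: bottleneck 5, flow now 17.
Augment In→r2→r3→Eg: bottleneck 4, flow now 21.
No augmenting path remains; maximum flow = 21.
Cut capacity 21 equals the max flow, so it is a minimum cut.

Yes — it is a minimum cut (capacity 21).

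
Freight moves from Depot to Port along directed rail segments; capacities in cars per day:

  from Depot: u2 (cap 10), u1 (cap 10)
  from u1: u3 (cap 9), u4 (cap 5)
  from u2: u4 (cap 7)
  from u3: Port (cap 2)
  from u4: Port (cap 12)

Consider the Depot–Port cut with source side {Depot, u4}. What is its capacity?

Edges leaving {Depot, u4}: Depot→u1 (10), Depot→u2 (10), u4→Port (12).
Cut capacity = 10 + 10 + 12 = 32.

32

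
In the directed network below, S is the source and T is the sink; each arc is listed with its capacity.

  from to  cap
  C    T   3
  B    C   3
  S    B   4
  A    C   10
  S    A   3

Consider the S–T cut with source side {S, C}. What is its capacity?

Edges leaving {S, C}: S→A (3), S→B (4), C→T (3).
Cut capacity = 3 + 4 + 3 = 10.

10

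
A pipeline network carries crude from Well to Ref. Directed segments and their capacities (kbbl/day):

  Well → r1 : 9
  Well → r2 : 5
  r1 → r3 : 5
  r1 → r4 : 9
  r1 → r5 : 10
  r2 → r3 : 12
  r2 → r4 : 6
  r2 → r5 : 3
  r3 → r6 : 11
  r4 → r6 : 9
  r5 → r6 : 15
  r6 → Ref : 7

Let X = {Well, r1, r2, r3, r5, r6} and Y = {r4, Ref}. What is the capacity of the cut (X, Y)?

Edges leaving {Well, r1, r2, r3, r5, r6}: r1→r4 (9), r2→r4 (6), r6→Ref (7).
Cut capacity = 9 + 6 + 7 = 22.

22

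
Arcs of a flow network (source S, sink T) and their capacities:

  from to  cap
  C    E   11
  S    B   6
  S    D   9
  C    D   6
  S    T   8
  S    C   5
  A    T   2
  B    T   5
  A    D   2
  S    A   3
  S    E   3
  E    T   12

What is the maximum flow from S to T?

Augment S→T: bottleneck 8, flow now 8.
Augment S→A→T: bottleneck 2, flow now 10.
Augment S→B→T: bottleneck 5, flow now 15.
Augment S→E→T: bottleneck 3, flow now 18.
Augment S→C→E→T: bottleneck 5, flow now 23.
No augmenting path remains; maximum flow = 23.
In the residual graph, reachable from S: {S, A, B, D}.
Min-cut edges: S→C (5), S→E (3), S→T (8), A→T (2), B→T (5); capacity 5 + 3 + 8 + 2 + 5 = 23.
This cut is saturated, so no flow can exceed 23.

23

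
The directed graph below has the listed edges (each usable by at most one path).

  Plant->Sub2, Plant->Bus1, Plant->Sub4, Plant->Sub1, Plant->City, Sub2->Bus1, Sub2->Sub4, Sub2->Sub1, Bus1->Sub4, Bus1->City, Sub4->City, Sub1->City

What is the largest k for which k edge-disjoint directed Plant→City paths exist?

Assign every edge capacity 1; by Menger, the answer equals the max flow.
Path Plant→City (+1); total 1.
Path Plant→Bus1→City (+1); total 2.
Path Plant→Sub4→City (+1); total 3.
Path Plant→Sub1→City (+1); total 4.
No residual Plant→City path; max flow = 4.
Certifying cut of size 4: {Bus1→City, Plant→City, Sub1→City, Sub4→City}.

4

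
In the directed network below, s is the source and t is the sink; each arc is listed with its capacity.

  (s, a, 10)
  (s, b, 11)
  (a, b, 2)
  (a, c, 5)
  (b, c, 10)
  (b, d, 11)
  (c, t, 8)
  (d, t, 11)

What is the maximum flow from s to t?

Augment s→a→c→t: bottleneck 5, flow now 5.
Augment s→b→c→t: bottleneck 3, flow now 8.
Augment s→b→d→t: bottleneck 8, flow now 16.
Augment s→a→b→d→t: bottleneck 2, flow now 18.
No augmenting path remains; maximum flow = 18.
In the residual graph, reachable from s: {s, a}.
Min-cut edges: s→b (11), a→b (2), a→c (5); capacity 11 + 2 + 5 = 18.
This cut is saturated, so no flow can exceed 18.

18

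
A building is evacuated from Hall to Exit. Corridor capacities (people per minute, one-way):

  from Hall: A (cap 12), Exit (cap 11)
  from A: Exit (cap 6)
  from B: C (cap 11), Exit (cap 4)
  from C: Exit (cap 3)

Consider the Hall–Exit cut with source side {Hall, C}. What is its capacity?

Edges leaving {Hall, C}: Hall→A (12), Hall→Exit (11), C→Exit (3).
Cut capacity = 12 + 11 + 3 = 26.

26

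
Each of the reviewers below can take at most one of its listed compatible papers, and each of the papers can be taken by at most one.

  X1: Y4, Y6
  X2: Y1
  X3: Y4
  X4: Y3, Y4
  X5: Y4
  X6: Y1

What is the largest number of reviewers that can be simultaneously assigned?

4

Unit-capacity flow: source→left, listed edges, right→sink; max matching = max flow.
Augmenting path X1→Y4 (+1); matched 1.
Augmenting path X2→Y1 (+1); matched 2.
Augmenting path X4→Y3 (+1); matched 3.
Augmenting path X3→Y4→X1→Y6 (+1); matched 4.
No augmenting path remains; maximum matching = 4.
König certificate: {X1, X4, Y1, Y4} is a vertex cover of size 4 (every listed pair touches it), so no matching can be larger.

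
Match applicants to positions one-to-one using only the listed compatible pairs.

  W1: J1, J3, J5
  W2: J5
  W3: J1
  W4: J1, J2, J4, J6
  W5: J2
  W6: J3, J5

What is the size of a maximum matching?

5

Unit-capacity flow: source→left, listed edges, right→sink; max matching = max flow.
Augmenting path W1→J1 (+1); matched 1.
Augmenting path W2→J5 (+1); matched 2.
Augmenting path W4→J2 (+1); matched 3.
Augmenting path W6→J3 (+1); matched 4.
Augmenting path W5→J2→W4→J4 (+1); matched 5.
No augmenting path remains; maximum matching = 5.
König certificate: {W4, W5, J1, J3, J5} is a vertex cover of size 5 (every listed pair touches it), so no matching can be larger.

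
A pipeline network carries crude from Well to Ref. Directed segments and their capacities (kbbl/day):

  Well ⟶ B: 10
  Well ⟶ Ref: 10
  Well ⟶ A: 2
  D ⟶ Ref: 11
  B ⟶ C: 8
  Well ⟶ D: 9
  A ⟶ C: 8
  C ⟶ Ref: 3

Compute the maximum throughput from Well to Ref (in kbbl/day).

Augment Well→Ref: bottleneck 10, flow now 10.
Augment Well→D→Ref: bottleneck 9, flow now 19.
Augment Well→A→C→Ref: bottleneck 2, flow now 21.
Augment Well→B→C→Ref: bottleneck 1, flow now 22.
No augmenting path remains; maximum flow = 22.
In the residual graph, reachable from Well: {Well, A, B, C}.
Min-cut edges: Well→D (9), Well→Ref (10), C→Ref (3); capacity 9 + 10 + 3 = 22.
This cut is saturated, so no flow can exceed 22.

22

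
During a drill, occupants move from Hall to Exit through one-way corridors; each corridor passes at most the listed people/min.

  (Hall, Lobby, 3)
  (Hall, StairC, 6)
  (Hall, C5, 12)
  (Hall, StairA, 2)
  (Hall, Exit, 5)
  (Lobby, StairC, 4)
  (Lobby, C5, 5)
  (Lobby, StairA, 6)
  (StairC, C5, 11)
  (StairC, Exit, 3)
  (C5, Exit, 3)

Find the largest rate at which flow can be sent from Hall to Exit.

11

Augment Hall→Exit: bottleneck 5, flow now 5.
Augment Hall→StairC→Exit: bottleneck 3, flow now 8.
Augment Hall→C5→Exit: bottleneck 3, flow now 11.
No augmenting path remains; maximum flow = 11.
In the residual graph, reachable from Hall: {Hall, Lobby, StairC, C5, StairA}.
Min-cut edges: Hall→Exit (5), StairC→Exit (3), C5→Exit (3); capacity 5 + 3 + 3 = 11.
This cut is saturated, so no flow can exceed 11.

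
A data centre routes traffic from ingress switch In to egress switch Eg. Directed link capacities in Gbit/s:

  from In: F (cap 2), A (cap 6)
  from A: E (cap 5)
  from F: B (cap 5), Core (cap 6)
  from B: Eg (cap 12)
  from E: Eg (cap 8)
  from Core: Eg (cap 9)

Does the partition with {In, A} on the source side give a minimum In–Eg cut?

Yes — it is a minimum cut (capacity 7).

Given cut capacity: 2 + 5 = 7.
Augment In→A→E→Eg: bottleneck 5, flow now 5.
Augment In→F→B→Eg: bottleneck 2, flow now 7.
No augmenting path remains; maximum flow = 7.
Cut capacity 7 equals the max flow, so it is a minimum cut.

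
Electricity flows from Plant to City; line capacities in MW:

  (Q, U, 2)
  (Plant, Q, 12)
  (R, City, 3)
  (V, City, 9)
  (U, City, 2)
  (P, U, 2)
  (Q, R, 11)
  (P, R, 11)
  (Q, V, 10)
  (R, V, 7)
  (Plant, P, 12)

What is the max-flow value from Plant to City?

14

Augment Plant→P→R→City: bottleneck 3, flow now 3.
Augment Plant→P→U→City: bottleneck 2, flow now 5.
Augment Plant→Q→V→City: bottleneck 9, flow now 14.
No augmenting path remains; maximum flow = 14.
In the residual graph, reachable from Plant: {Plant, P, Q, R, U, V}.
Min-cut edges: R→City (3), U→City (2), V→City (9); capacity 3 + 2 + 9 = 14.
This cut is saturated, so no flow can exceed 14.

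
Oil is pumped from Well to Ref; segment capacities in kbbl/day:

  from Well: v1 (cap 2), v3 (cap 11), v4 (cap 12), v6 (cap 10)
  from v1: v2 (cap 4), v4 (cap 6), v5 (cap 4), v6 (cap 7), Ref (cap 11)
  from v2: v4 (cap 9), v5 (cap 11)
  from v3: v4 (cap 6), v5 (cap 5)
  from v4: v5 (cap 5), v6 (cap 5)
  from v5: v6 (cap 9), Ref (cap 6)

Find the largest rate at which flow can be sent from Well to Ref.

8

Augment Well→v1→Ref: bottleneck 2, flow now 2.
Augment Well→v3→v5→Ref: bottleneck 5, flow now 7.
Augment Well→v4→v5→Ref: bottleneck 1, flow now 8.
No augmenting path remains; maximum flow = 8.
In the residual graph, reachable from Well: {Well, v3, v4, v5, v6}.
Min-cut edges: Well→v1 (2), v5→Ref (6); capacity 2 + 6 = 8.
This cut is saturated, so no flow can exceed 8.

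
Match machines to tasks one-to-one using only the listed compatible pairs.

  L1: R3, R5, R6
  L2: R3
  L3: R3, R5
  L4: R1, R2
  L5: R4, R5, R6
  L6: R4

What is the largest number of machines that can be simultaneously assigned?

Unit-capacity flow: source→left, listed edges, right→sink; max matching = max flow.
Augmenting path L1→R3 (+1); matched 1.
Augmenting path L3→R5 (+1); matched 2.
Augmenting path L4→R1 (+1); matched 3.
Augmenting path L5→R4 (+1); matched 4.
Augmenting path L2→R3→L1→R6 (+1); matched 5.
No augmenting path remains; maximum matching = 5.
König certificate: {L4, R3, R4, R5, R6} is a vertex cover of size 5 (every listed pair touches it), so no matching can be larger.

5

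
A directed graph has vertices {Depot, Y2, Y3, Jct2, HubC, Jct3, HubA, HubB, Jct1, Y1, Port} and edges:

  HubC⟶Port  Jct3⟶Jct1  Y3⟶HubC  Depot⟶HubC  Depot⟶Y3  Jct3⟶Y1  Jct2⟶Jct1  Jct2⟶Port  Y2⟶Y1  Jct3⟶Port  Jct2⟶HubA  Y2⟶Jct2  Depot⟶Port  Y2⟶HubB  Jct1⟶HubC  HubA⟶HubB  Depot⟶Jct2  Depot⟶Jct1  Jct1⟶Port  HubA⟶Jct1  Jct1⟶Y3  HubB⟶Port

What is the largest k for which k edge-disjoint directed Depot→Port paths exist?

4

Assign every edge capacity 1; by Menger, the answer equals the max flow.
Path Depot→Port (+1); total 1.
Path Depot→Jct2→Port (+1); total 2.
Path Depot→HubC→Port (+1); total 3.
Path Depot→Jct1→Port (+1); total 4.
No residual Depot→Port path; max flow = 4.
Certifying cut of size 4: {Depot→Jct1, Depot→Jct2, Depot→Port, HubC→Port}.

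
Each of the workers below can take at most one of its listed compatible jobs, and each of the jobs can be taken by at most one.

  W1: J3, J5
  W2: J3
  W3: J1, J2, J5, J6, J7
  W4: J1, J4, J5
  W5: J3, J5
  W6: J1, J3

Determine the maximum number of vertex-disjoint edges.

Unit-capacity flow: source→left, listed edges, right→sink; max matching = max flow.
Augmenting path W1→J3 (+1); matched 1.
Augmenting path W3→J1 (+1); matched 2.
Augmenting path W4→J4 (+1); matched 3.
Augmenting path W5→J5 (+1); matched 4.
Augmenting path W6→J1→W3→J2 (+1); matched 5.
No augmenting path remains; maximum matching = 5.
König certificate: {W3, W4, W6, J3, J5} is a vertex cover of size 5 (every listed pair touches it), so no matching can be larger.

5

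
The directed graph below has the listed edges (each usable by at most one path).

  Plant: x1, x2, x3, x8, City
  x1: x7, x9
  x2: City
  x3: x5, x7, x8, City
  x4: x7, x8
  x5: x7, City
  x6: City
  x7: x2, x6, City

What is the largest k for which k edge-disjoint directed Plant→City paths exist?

Assign every edge capacity 1; by Menger, the answer equals the max flow.
Path Plant→City (+1); total 1.
Path Plant→x2→City (+1); total 2.
Path Plant→x3→City (+1); total 3.
Path Plant→x1→x7→City (+1); total 4.
No residual Plant→City path; max flow = 4.
Certifying cut of size 4: {Plant→City, Plant→x1, Plant→x2, Plant→x3}.

4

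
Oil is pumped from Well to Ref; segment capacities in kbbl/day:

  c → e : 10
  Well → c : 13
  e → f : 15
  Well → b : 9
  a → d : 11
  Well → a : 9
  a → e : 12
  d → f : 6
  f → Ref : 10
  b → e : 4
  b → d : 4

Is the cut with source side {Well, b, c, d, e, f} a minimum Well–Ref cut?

Given cut capacity: 9 + 10 = 19.
Augment Well→a→d→f→Ref: bottleneck 6, flow now 6.
Augment Well→a→e→f→Ref: bottleneck 3, flow now 9.
Augment Well→b→e→f→Ref: bottleneck 1, flow now 10.
No augmenting path remains; maximum flow = 10.
In the residual graph, reachable from Well: {Well, a, b, c, d, e, f}.
Min-cut edges: f→Ref (10); capacity 10 = 10.
Cut capacity 19 exceeds the max flow 10, so it is not minimum.

No — its capacity is 19, but the minimum cut has capacity 10.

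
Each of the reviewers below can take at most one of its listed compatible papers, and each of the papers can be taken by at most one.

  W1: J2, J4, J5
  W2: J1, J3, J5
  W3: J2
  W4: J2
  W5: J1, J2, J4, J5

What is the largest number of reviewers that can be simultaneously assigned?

4

Unit-capacity flow: source→left, listed edges, right→sink; max matching = max flow.
Augmenting path W1→J2 (+1); matched 1.
Augmenting path W2→J1 (+1); matched 2.
Augmenting path W5→J4 (+1); matched 3.
Augmenting path W3→J2→W1→J5 (+1); matched 4.
No augmenting path remains; maximum matching = 4.
König certificate: {W1, W2, W5, J2} is a vertex cover of size 4 (every listed pair touches it), so no matching can be larger.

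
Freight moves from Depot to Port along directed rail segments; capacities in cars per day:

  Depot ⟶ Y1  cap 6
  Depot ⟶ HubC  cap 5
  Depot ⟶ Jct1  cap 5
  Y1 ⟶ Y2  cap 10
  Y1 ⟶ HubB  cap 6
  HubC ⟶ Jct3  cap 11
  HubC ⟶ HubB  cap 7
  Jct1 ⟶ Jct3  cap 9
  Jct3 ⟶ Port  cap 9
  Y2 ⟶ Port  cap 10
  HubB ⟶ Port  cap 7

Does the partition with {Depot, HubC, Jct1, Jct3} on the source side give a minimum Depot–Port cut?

No — its capacity is 22, but the minimum cut has capacity 16.

Given cut capacity: 6 + 7 + 9 = 22.
Augment Depot→Y1→Y2→Port: bottleneck 6, flow now 6.
Augment Depot→HubC→Jct3→Port: bottleneck 5, flow now 11.
Augment Depot→Jct1→Jct3→Port: bottleneck 4, flow now 15.
Augment Depot→Jct1→Jct3→HubC→HubB→Port: bottleneck 1, flow now 16. (uses reverse residual edge)
No augmenting path remains; maximum flow = 16.
In the residual graph, reachable from Depot: {Depot}.
Min-cut edges: Depot→Y1 (6), Depot→HubC (5), Depot→Jct1 (5); capacity 6 + 5 + 5 = 16.
Cut capacity 22 exceeds the max flow 16, so it is not minimum.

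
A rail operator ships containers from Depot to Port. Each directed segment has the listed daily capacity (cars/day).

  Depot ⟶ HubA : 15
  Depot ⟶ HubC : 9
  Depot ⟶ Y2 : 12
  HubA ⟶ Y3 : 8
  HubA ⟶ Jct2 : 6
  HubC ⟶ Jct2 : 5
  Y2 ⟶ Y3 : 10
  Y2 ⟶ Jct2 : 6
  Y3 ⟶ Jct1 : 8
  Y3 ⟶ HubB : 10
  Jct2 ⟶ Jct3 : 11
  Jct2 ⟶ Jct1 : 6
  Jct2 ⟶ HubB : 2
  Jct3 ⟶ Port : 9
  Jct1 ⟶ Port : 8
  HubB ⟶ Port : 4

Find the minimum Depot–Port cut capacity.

21

Augment Depot→HubA→Y3→Jct1→Port: bottleneck 8, flow now 8.
Augment Depot→HubA→Jct2→Jct3→Port: bottleneck 6, flow now 14.
Augment Depot→HubC→Jct2→Jct3→Port: bottleneck 3, flow now 17.
Augment Depot→HubC→Jct2→HubB→Port: bottleneck 2, flow now 19.
Augment Depot→Y2→Y3→HubB→Port: bottleneck 2, flow now 21.
No augmenting path remains; maximum flow = 21.
By max-flow min-cut, the minimum cut capacity equals the max flow.
In the residual graph, reachable from Depot: {Depot, HubA, HubC, Y2, Y3, Jct2, Jct3, Jct1, HubB}.
Min-cut edges: Jct3→Port (9), Jct1→Port (8), HubB→Port (4); capacity 9 + 8 + 4 = 21.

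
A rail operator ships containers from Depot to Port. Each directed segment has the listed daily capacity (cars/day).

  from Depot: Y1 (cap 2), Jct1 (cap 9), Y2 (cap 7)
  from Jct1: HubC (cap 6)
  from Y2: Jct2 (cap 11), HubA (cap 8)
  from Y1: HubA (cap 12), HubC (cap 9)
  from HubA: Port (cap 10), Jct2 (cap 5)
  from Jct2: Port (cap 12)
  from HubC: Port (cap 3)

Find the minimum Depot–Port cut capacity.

Augment Depot→Jct1→HubC→Port: bottleneck 3, flow now 3.
Augment Depot→Y2→HubA→Port: bottleneck 7, flow now 10.
Augment Depot→Y1→HubA→Port: bottleneck 2, flow now 12.
No augmenting path remains; maximum flow = 12.
By max-flow min-cut, the minimum cut capacity equals the max flow.
In the residual graph, reachable from Depot: {Depot, Jct1, HubC}.
Min-cut edges: Depot→Y2 (7), Depot→Y1 (2), HubC→Port (3); capacity 7 + 2 + 3 = 12.

12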